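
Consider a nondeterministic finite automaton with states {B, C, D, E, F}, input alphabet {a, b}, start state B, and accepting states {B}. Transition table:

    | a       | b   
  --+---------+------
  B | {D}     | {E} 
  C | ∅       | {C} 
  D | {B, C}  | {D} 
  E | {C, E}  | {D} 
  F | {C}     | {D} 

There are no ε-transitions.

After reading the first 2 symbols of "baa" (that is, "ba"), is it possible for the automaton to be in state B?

No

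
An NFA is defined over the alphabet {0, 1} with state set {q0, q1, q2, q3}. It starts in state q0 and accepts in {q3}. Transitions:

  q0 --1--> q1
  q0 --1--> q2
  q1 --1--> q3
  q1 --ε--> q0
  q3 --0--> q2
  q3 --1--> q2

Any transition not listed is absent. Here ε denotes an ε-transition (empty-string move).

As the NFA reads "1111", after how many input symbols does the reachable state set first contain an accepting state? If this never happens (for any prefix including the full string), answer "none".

2

Start in {q0}.
Read '1': {q0} → {q0, q1, q2}.
Read '1': {q0, q1, q2} → {q0, q1, q2, q3}.
None of the earlier sets intersect F, but {q0, q1, q2, q3} does.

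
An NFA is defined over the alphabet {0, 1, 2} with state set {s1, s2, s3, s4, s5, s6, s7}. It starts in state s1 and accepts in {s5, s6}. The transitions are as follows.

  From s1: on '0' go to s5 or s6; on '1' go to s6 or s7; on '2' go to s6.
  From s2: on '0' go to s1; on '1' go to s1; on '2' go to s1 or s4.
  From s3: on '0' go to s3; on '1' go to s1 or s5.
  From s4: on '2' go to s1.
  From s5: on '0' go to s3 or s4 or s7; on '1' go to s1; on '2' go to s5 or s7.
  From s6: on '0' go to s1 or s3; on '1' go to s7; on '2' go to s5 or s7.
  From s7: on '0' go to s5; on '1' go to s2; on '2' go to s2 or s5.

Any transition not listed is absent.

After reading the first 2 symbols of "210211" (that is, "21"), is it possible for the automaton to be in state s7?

Yes

Start in {s1}.
Read '2': {s1} → {s6}.
Read '1': {s6} → {s7}.
State s7 is in {s7}.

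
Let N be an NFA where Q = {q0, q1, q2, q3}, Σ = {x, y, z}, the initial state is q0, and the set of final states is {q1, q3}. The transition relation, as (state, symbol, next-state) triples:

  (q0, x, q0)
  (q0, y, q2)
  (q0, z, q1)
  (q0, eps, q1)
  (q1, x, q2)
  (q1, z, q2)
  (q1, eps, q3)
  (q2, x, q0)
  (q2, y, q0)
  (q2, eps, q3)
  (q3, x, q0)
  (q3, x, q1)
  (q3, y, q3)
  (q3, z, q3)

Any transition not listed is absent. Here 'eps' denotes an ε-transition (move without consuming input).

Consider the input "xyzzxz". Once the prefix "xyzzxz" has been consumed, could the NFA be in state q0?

No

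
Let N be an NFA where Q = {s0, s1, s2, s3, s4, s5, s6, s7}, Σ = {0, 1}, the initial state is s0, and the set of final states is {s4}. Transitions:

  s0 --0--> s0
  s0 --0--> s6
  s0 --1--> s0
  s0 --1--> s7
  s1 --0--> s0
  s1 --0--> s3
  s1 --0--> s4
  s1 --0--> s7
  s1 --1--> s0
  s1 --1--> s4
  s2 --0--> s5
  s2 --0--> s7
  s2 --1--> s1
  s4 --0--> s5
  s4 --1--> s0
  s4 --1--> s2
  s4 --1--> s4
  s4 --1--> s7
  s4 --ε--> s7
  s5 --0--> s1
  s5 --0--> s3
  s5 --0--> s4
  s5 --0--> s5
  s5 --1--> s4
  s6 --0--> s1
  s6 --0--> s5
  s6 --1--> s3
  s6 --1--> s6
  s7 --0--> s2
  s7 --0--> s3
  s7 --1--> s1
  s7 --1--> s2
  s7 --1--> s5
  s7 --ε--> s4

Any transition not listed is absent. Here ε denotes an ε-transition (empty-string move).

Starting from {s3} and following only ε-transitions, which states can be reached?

{s3}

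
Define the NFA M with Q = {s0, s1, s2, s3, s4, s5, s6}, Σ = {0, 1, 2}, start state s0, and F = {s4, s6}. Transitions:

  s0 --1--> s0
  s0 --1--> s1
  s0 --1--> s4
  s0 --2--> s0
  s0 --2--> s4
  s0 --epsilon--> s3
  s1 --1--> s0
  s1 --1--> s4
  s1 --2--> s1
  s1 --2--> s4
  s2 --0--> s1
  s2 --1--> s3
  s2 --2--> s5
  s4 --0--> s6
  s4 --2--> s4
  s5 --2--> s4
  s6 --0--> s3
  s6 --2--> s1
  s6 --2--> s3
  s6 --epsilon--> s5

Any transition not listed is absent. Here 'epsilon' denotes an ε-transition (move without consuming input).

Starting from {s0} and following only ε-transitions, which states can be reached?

{s0, s3}

Begin with {s0}.
ε-move s0 → s3; add s3.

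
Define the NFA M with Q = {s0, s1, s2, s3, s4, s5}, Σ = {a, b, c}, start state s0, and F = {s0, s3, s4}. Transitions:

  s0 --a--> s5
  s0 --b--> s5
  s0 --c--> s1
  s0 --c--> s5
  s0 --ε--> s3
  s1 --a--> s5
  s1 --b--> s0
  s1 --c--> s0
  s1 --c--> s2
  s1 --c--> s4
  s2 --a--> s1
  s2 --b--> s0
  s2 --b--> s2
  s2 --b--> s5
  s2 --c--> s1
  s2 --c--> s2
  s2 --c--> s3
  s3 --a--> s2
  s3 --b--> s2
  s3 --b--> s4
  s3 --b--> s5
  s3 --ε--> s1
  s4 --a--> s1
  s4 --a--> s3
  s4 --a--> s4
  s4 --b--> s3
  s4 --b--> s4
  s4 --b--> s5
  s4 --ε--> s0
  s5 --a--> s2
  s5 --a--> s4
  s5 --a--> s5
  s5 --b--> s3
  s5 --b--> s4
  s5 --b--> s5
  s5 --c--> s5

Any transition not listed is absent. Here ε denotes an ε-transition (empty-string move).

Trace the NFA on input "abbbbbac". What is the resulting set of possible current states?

{s0, s1, s2, s3, s4, s5}

Start: ε-closure({s0}) = {s0, s1, s3}.
Read 'a': s0→{s5}, s1→{s5}, s3→{s2}; now {s2, s5}.
Read 'b': s2→{s0, s2, s5}, s5→{s3, s4, s5}; union {s0, s2, s3, s4, s5}; ε-closure = {s0, s1, s2, s3, s4, s5}.
Read 'b': s0→{s5}, s1→{s0}, s2→{s0, s2, s5}, s3→{s2, s4, s5}, s4→{s3, s4, s5}, s5→{s3, s4, s5}; union {s0, s2, s3, s4, s5}; ε-closure = {s0, s1, s2, s3, s4, s5}.
Read 'b': s0→{s5}, s1→{s0}, s2→{s0, s2, s5}, s3→{s2, s4, s5}, s4→{s3, s4, s5}, s5→{s3, s4, s5}; union {s0, s2, s3, s4, s5}; ε-closure = {s0, s1, s2, s3, s4, s5}.
Read 'b': s0→{s5}, s1→{s0}, s2→{s0, s2, s5}, s3→{s2, s4, s5}, s4→{s3, s4, s5}, s5→{s3, s4, s5}; union {s0, s2, s3, s4, s5}; ε-closure = {s0, s1, s2, s3, s4, s5}.
Read 'b': s0→{s5}, s1→{s0}, s2→{s0, s2, s5}, s3→{s2, s4, s5}, s4→{s3, s4, s5}, s5→{s3, s4, s5}; union {s0, s2, s3, s4, s5}; ε-closure = {s0, s1, s2, s3, s4, s5}.
Read 'a': s0→{s5}, s1→{s5}, s2→{s1}, s3→{s2}, s4→{s1, s3, s4}, s5→{s2, s4, s5}; union {s1, s2, s3, s4, s5}; ε-closure = {s0, s1, s2, s3, s4, s5}.
Read 'c': s0→{s1, s5}, s1→{s0, s2, s4}, s2→{s1, s2, s3}, s3→∅, s4→∅, s5→{s5}; now {s0, s1, s2, s3, s4, s5}.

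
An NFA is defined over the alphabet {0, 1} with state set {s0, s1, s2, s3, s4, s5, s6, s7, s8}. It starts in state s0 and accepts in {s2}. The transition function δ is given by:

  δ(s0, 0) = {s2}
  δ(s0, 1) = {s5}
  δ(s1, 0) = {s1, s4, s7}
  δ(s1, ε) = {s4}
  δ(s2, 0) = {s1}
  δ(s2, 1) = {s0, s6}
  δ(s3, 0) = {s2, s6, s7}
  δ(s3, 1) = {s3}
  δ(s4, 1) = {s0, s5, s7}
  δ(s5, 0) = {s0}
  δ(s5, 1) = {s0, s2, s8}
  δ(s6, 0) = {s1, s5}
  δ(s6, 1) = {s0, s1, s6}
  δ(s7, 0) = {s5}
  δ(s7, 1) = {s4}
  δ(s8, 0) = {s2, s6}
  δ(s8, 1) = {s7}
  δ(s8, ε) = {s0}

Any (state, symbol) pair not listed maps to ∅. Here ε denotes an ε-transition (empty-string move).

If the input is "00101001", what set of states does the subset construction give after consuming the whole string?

{s0, s2, s4, s5, s6, s7, s8}

Start in {s0}.
Read '0': {s0} → {s2}.
Read '0': {s2} → {s1, s4}.
Read '1': {s1, s4} → {s0, s5, s7}.
Read '0': {s0, s5, s7} → {s0, s2, s5}.
Read '1': {s0, s2, s5} → {s0, s2, s5, s6, s8}.
Read '0': {s0, s2, s5, s6, s8} → {s0, s1, s2, s4, s5, s6}.
Read '0': {s0, s1, s2, s4, s5, s6} → {s0, s1, s2, s4, s5, s7}.
Read '1': {s0, s1, s2, s4, s5, s7} → {s0, s2, s4, s5, s6, s7, s8}.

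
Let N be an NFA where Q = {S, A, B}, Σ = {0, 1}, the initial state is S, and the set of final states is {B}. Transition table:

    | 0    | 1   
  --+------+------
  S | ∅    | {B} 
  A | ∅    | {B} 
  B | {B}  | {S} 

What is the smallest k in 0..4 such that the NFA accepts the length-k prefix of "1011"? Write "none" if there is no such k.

Start in {S}.
Read '1': {S} → {B}.
None of the earlier sets intersect F, but {B} does.

1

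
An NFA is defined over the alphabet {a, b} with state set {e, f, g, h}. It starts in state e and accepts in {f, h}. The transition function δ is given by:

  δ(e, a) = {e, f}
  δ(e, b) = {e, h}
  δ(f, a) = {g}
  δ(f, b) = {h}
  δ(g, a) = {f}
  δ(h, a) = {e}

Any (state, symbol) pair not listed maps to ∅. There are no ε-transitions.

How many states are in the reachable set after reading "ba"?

2

Start in {e}.
Read 'b': e→{e, h}; now {e, h}.
Read 'a': e→{e, f}, h→{e}; now {e, f}.
That set has 2 states.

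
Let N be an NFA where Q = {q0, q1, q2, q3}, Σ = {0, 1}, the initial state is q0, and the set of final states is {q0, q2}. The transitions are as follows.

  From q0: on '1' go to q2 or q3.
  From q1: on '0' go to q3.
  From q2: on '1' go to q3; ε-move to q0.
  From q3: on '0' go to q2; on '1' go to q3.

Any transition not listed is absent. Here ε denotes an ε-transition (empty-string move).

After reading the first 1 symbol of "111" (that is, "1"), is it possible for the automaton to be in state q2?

Yes

Start in {q0}.
Read '1': q0→{q2, q3}; union {q2, q3}; ε-closure = {q0, q2, q3}.
State q2 is in {q0, q2, q3}.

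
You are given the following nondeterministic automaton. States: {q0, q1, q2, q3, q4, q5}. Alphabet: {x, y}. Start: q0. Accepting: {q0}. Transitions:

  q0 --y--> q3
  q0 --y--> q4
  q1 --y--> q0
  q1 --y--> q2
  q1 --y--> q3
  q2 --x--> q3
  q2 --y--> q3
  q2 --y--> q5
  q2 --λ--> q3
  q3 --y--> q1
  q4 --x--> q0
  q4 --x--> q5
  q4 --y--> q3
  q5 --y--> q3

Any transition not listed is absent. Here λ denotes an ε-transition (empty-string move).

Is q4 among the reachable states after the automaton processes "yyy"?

No

Start in {q0}.
Read 'y': q0→{q3, q4}; now {q3, q4}.
Read 'y': q3→{q1}, q4→{q3}; now {q1, q3}.
Read 'y': q1→{q0, q2, q3}, q3→{q1}; now {q0, q1, q2, q3}.
State q4 is not in {q0, q1, q2, q3}.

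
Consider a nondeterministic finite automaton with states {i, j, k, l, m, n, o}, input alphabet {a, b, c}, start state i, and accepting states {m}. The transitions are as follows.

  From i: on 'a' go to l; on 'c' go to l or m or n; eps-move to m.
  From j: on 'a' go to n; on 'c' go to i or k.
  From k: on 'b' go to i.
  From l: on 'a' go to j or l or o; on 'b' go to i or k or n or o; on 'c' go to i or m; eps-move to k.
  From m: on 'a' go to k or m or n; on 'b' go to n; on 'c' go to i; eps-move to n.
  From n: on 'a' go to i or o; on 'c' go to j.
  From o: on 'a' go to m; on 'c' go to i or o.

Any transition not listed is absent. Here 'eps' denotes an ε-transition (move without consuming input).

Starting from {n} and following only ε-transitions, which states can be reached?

Begin with {n}.
No ε-moves leave this set, so the closure equals the set itself.

{n}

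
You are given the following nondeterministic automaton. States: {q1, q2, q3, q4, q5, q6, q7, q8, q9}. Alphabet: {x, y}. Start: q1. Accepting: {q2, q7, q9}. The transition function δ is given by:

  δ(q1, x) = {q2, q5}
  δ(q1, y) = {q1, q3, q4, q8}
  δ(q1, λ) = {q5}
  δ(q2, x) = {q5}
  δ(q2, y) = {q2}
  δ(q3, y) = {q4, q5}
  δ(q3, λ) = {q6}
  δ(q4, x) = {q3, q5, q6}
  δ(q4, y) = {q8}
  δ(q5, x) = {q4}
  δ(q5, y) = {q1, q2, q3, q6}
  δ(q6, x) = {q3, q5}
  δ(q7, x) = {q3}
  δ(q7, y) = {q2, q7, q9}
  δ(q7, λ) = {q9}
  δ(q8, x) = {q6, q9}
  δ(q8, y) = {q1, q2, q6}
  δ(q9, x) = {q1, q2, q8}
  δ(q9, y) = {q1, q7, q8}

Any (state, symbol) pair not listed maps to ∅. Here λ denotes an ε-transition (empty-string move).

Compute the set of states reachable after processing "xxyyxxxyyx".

Start: ε-closure({q1}) = {q1, q5}.
Read 'x': q1→{q2, q5}, q5→{q4}; now {q2, q4, q5}.
Read 'x': q2→{q5}, q4→{q3, q5, q6}, q5→{q4}; now {q3, q4, q5, q6}.
Read 'y': q3→{q4, q5}, q4→{q8}, q5→{q1, q2, q3, q6}, q6→∅; now {q1, q2, q3, q4, q5, q6, q8}.
Read 'y': q1→{q1, q3, q4, q8}, q2→{q2}, q3→{q4, q5}, q4→{q8}, q5→{q1, q2, q3, q6}, q6→∅, q8→{q1, q2, q6}; now {q1, q2, q3, q4, q5, q6, q8}.
Read 'x': q1→{q2, q5}, q2→{q5}, q3→∅, q4→{q3, q5, q6}, q5→{q4}, q6→{q3, q5}, q8→{q6, q9}; now {q2, q3, q4, q5, q6, q9}.
Read 'x': q2→{q5}, q3→∅, q4→{q3, q5, q6}, q5→{q4}, q6→{q3, q5}, q9→{q1, q2, q8}; now {q1, q2, q3, q4, q5, q6, q8}.
Read 'x': q1→{q2, q5}, q2→{q5}, q3→∅, q4→{q3, q5, q6}, q5→{q4}, q6→{q3, q5}, q8→{q6, q9}; now {q2, q3, q4, q5, q6, q9}.
Read 'y': q2→{q2}, q3→{q4, q5}, q4→{q8}, q5→{q1, q2, q3, q6}, q6→∅, q9→{q1, q7, q8}; union {q1, q2, q3, q4, q5, q6, q7, q8}; ε-closure = {q1, q2, q3, q4, q5, q6, q7, q8, q9}.
Read 'y': q1→{q1, q3, q4, q8}, q2→{q2}, q3→{q4, q5}, q4→{q8}, q5→{q1, q2, q3, q6}, q6→∅, q7→{q2, q7, q9}, q8→{q1, q2, q6}, q9→{q1, q7, q8}; now {q1, q2, q3, q4, q5, q6, q7, q8, q9}.
Read 'x': q1→{q2, q5}, q2→{q5}, q3→∅, q4→{q3, q5, q6}, q5→{q4}, q6→{q3, q5}, q7→{q3}, q8→{q6, q9}, q9→{q1, q2, q8}; now {q1, q2, q3, q4, q5, q6, q8, q9}.

{q1, q2, q3, q4, q5, q6, q8, q9}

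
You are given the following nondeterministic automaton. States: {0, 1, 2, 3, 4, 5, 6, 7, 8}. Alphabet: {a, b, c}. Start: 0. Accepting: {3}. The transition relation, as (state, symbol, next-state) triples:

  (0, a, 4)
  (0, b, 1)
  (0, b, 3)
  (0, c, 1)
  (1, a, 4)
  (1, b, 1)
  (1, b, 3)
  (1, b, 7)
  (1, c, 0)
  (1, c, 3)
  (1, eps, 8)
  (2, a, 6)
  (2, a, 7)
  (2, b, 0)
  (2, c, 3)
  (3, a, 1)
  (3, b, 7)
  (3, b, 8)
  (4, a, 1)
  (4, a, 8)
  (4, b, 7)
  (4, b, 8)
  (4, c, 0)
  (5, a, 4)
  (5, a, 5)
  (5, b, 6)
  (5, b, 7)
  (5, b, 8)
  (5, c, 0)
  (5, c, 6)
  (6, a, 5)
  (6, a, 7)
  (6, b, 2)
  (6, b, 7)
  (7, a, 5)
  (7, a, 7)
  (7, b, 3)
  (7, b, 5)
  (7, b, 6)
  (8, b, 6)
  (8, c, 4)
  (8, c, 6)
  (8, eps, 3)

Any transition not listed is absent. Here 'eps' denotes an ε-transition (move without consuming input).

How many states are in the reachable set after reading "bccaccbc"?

4

Start in {0}.
Read 'b': 0→{1, 3}; union {1, 3}; ε-closure = {1, 3, 8}.
Read 'c': 1→{0, 3}, 3→∅, 8→{4, 6}; now {0, 3, 4, 6}.
Read 'c': 0→{1}, 3→∅, 4→{0}, 6→∅; union {0, 1}; ε-closure = {0, 1, 3, 8}.
Read 'a': 0→{4}, 1→{4}, 3→{1}, 8→∅; union {1, 4}; ε-closure = {1, 3, 4, 8}.
Read 'c': 1→{0, 3}, 3→∅, 4→{0}, 8→{4, 6}; now {0, 3, 4, 6}.
Read 'c': 0→{1}, 3→∅, 4→{0}, 6→∅; union {0, 1}; ε-closure = {0, 1, 3, 8}.
Read 'b': 0→{1, 3}, 1→{1, 3, 7}, 3→{7, 8}, 8→{6}; now {1, 3, 6, 7, 8}.
Read 'c': 1→{0, 3}, 3→∅, 6→∅, 7→∅, 8→{4, 6}; now {0, 3, 4, 6}.
That set has 4 states.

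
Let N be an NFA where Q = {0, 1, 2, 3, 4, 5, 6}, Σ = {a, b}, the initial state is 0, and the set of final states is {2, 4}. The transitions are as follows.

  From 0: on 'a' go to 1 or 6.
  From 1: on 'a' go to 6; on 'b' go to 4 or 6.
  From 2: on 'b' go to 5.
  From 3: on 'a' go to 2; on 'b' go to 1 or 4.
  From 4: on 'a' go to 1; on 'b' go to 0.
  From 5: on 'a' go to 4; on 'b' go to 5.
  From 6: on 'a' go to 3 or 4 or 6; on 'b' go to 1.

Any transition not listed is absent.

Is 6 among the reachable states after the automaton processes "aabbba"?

Start in {0}.
Read 'a': 0→{1, 6}; now {1, 6}.
Read 'a': 1→{6}, 6→{3, 4, 6}; now {3, 4, 6}.
Read 'b': 3→{1, 4}, 4→{0}, 6→{1}; now {0, 1, 4}.
Read 'b': 0→∅, 1→{4, 6}, 4→{0}; now {0, 4, 6}.
Read 'b': 0→∅, 4→{0}, 6→{1}; now {0, 1}.
Read 'a': 0→{1, 6}, 1→{6}; now {1, 6}.
State 6 is in {1, 6}.

Yes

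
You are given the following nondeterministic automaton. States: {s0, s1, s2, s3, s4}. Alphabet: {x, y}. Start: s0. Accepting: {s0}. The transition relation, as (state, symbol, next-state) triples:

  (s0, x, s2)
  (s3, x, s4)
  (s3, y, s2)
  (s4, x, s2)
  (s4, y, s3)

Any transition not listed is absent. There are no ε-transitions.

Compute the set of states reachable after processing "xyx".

∅

Start in {s0}.
Read 'x': {s0} → {s2}.
Read 'y': {s2} → ∅.
The set is empty and remains empty for the remaining 1 symbol.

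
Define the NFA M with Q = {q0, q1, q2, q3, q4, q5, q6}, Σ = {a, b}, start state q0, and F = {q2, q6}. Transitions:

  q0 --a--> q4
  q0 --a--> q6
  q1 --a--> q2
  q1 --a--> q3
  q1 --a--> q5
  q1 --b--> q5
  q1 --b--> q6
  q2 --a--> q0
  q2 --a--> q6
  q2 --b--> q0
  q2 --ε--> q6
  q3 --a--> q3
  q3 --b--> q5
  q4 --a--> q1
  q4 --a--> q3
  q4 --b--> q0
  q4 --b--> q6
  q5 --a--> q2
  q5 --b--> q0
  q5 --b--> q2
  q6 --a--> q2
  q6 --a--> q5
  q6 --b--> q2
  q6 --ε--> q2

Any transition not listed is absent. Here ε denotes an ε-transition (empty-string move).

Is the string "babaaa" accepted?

No

Start in {q0}.
Read 'b': q0→∅; now ∅.
The set is empty and remains empty for the remaining 5 symbols.
The final set ∅ contains no accepting state.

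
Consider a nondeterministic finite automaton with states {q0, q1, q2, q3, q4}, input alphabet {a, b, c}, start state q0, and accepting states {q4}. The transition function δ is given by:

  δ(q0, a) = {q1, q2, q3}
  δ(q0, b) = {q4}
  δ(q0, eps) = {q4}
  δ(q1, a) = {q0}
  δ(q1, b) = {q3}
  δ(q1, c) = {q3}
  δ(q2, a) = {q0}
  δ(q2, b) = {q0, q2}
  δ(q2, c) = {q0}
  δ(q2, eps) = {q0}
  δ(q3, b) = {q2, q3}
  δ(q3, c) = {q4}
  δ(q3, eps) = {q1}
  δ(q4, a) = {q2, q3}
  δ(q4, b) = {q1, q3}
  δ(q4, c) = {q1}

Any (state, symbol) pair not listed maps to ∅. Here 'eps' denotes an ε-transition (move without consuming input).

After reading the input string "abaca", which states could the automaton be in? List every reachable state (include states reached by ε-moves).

Start: ε-closure({q0}) = {q0, q4}.
Read 'a': q0→{q1, q2, q3}, q4→{q2, q3}; union {q1, q2, q3}; ε-closure = {q0, q1, q2, q3, q4}.
Read 'b': q0→{q4}, q1→{q3}, q2→{q0, q2}, q3→{q2, q3}, q4→{q1, q3}; now {q0, q1, q2, q3, q4}.
Read 'a': q0→{q1, q2, q3}, q1→{q0}, q2→{q0}, q3→∅, q4→{q2, q3}; union {q0, q1, q2, q3}; ε-closure = {q0, q1, q2, q3, q4}.
Read 'c': q0→∅, q1→{q3}, q2→{q0}, q3→{q4}, q4→{q1}; now {q0, q1, q3, q4}.
Read 'a': q0→{q1, q2, q3}, q1→{q0}, q3→∅, q4→{q2, q3}; union {q0, q1, q2, q3}; ε-closure = {q0, q1, q2, q3, q4}.

{q0, q1, q2, q3, q4}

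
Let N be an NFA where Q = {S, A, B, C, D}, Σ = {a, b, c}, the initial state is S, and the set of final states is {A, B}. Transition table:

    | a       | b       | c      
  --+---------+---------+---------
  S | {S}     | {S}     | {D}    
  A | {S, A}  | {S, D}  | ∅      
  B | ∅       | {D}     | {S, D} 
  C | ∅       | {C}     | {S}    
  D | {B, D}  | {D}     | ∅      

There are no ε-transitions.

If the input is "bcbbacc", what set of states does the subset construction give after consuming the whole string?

{D}

Start in {S}.
Read 'b': {S} → {S}.
Read 'c': {S} → {D}.
Read 'b': {D} → {D}.
Read 'b': {D} → {D}.
Read 'a': {D} → {B, D}.
Read 'c': {B, D} → {S, D}.
Read 'c': {S, D} → {D}.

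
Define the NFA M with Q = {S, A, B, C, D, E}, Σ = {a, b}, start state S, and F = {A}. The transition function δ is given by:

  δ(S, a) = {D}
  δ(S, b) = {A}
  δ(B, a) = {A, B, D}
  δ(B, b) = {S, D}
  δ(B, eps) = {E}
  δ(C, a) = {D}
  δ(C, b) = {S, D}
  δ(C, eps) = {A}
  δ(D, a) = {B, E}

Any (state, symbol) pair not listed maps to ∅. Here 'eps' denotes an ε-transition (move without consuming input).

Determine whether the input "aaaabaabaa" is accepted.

Yes

Start in {S}.
Read 'a': {S} → {D}.
Read 'a': {D} → {B, E}.
Read 'a': {B, E} → {A, B, D, E}.
Read 'a': {A, B, D, E} → {A, B, D, E}.
Read 'b': {A, B, D, E} → {S, D}.
Read 'a': {S, D} → {B, D, E}.
Read 'a': {B, D, E} → {A, B, D, E}.
Read 'b': {A, B, D, E} → {S, D}.
Read 'a': {S, D} → {B, D, E}.
Read 'a': {B, D, E} → {A, B, D, E}.
The final set {A, B, D, E} contains the accepting state A.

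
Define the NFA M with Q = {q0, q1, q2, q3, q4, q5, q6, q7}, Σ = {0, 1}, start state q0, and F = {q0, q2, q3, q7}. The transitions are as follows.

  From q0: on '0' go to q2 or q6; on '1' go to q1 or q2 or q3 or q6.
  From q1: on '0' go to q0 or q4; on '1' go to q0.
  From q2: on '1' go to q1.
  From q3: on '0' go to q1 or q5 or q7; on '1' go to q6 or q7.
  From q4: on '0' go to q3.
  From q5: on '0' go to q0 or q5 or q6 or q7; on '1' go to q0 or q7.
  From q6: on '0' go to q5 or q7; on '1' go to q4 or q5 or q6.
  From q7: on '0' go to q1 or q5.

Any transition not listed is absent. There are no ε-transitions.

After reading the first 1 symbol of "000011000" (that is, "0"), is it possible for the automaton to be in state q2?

Yes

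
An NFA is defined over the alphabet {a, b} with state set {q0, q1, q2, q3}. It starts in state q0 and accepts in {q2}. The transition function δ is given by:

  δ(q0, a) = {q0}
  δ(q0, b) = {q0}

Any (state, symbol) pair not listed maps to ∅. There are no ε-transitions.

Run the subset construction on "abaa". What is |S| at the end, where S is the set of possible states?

Start in {q0}.
Read 'a': {q0} → {q0}.
Read 'b': {q0} → {q0}.
Read 'a': {q0} → {q0}.
Read 'a': {q0} → {q0}.
That set has 1 state.

1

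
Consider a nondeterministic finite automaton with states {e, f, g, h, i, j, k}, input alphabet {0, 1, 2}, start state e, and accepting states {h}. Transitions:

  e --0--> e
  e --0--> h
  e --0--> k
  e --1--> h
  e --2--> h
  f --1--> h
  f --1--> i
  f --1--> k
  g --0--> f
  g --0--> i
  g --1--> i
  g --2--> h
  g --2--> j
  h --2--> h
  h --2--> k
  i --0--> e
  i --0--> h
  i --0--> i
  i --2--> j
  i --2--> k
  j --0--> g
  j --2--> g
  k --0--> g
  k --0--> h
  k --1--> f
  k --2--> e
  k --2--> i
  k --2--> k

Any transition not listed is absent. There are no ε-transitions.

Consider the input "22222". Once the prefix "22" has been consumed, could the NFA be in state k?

Yes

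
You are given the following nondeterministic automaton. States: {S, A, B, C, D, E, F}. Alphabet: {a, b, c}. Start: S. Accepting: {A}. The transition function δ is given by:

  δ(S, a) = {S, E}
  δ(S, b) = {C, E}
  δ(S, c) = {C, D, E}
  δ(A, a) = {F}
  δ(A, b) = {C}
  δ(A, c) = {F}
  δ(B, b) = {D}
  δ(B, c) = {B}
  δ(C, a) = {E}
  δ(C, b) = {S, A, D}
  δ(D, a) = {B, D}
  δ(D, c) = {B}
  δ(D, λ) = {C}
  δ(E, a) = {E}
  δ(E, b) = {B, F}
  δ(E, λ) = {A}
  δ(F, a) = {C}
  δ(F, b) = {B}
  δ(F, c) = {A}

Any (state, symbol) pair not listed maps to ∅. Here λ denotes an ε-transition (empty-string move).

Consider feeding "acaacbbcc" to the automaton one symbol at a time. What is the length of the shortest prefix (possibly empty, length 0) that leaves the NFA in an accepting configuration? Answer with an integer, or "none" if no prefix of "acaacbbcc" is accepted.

Start in {S}.
Read 'a': {S} → {S, A, E}.
None of the earlier sets intersect F, but {S, A, E} does.

1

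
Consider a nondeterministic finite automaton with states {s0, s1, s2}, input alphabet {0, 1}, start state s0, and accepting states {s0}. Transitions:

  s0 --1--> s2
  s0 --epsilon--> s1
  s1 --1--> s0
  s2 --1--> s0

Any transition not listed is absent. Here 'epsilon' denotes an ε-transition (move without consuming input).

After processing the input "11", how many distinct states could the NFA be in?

3

Start: ε-closure({s0}) = {s0, s1}.
Read '1': s0→{s2}, s1→{s0}; union {s0, s2}; ε-closure = {s0, s1, s2}.
Read '1': s0→{s2}, s1→{s0}, s2→{s0}; union {s0, s2}; ε-closure = {s0, s1, s2}.
That set has 3 states.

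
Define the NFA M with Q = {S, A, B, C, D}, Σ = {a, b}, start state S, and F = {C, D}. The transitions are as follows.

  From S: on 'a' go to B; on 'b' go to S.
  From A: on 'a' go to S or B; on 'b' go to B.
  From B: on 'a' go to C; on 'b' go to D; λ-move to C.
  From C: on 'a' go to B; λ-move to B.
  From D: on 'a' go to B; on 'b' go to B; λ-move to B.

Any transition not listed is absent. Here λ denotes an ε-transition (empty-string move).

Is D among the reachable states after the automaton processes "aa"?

No

Start in {S}.
Read 'a': S→{B}; union {B}; ε-closure = {B, C}.
Read 'a': B→{C}, C→{B}; now {B, C}.
State D is not in {B, C}.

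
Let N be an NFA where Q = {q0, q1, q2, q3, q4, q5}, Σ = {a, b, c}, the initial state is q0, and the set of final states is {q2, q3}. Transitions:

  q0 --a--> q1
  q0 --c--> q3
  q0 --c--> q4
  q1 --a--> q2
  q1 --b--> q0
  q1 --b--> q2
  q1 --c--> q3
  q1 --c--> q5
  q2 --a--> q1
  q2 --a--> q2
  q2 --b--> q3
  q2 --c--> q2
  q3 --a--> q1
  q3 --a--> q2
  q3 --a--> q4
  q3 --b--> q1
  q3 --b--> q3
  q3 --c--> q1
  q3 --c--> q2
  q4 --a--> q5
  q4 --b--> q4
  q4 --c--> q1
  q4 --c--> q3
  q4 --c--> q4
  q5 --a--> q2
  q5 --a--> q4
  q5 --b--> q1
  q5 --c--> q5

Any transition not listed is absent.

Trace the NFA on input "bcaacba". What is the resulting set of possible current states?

Start in {q0}.
Read 'b': q0→∅; now ∅.
The set is empty and remains empty for the remaining 6 symbols.

∅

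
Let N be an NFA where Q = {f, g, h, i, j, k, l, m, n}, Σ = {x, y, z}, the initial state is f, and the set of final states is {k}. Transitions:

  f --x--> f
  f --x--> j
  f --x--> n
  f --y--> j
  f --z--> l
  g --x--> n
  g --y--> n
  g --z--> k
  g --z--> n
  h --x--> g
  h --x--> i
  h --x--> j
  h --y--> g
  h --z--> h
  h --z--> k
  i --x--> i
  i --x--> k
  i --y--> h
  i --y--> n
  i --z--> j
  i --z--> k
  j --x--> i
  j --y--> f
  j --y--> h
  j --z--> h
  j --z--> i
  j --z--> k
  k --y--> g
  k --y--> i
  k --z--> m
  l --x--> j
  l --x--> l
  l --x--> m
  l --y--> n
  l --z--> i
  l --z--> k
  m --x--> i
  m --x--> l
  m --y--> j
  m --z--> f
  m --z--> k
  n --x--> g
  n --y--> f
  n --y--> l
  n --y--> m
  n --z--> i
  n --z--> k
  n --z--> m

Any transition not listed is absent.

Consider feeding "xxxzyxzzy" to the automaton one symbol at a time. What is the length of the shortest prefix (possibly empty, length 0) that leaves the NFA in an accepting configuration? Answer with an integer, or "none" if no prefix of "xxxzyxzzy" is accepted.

3

Start in {f}.
Read 'x': f→{f, j, n}; now {f, j, n}.
Read 'x': f→{f, j, n}, j→{i}, n→{g}; now {f, g, i, j, n}.
Read 'x': f→{f, j, n}, g→{n}, i→{i, k}, j→{i}, n→{g}; now {f, g, i, j, k, n}.
None of the earlier sets intersect F, but {f, g, i, j, k, n} does.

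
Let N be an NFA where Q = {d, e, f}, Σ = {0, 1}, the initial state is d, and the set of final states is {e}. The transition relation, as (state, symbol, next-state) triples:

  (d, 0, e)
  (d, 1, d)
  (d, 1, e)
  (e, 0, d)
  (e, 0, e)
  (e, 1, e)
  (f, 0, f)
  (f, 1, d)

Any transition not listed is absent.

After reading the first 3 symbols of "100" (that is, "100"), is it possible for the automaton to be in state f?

Start in {d}.
Read '1': d→{d, e}; now {d, e}.
Read '0': d→{e}, e→{d, e}; now {d, e}.
Read '0': d→{e}, e→{d, e}; now {d, e}.
State f is not in {d, e}.

No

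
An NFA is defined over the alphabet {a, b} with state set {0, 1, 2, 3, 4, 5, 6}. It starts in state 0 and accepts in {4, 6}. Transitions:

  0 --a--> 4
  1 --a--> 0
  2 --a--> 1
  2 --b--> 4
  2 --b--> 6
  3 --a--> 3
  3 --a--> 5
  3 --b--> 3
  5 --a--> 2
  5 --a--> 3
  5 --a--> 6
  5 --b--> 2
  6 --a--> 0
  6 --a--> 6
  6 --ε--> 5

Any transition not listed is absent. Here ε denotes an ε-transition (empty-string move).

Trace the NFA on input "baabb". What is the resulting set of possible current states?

Start in {0}.
Read 'b': {0} → ∅.
The set is empty and remains empty for the remaining 4 symbols.

∅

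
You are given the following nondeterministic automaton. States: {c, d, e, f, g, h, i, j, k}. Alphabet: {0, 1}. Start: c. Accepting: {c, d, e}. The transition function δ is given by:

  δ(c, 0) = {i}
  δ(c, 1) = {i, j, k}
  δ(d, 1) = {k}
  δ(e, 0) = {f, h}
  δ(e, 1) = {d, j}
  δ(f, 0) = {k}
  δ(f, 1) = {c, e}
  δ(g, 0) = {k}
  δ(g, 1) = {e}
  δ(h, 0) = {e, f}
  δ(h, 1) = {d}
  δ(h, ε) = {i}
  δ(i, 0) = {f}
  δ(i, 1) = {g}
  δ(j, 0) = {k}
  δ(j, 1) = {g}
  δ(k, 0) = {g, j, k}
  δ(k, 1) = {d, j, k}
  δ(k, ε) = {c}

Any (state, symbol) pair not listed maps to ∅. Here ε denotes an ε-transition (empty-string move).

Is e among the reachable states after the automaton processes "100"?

No

Start in {c}.
Read '1': c→{i, j, k}; union {i, j, k}; ε-closure = {c, i, j, k}.
Read '0': c→{i}, i→{f}, j→{k}, k→{g, j, k}; union {f, g, i, j, k}; ε-closure = {c, f, g, i, j, k}.
Read '0': c→{i}, f→{k}, g→{k}, i→{f}, j→{k}, k→{g, j, k}; union {f, g, i, j, k}; ε-closure = {c, f, g, i, j, k}.
State e is not in {c, f, g, i, j, k}.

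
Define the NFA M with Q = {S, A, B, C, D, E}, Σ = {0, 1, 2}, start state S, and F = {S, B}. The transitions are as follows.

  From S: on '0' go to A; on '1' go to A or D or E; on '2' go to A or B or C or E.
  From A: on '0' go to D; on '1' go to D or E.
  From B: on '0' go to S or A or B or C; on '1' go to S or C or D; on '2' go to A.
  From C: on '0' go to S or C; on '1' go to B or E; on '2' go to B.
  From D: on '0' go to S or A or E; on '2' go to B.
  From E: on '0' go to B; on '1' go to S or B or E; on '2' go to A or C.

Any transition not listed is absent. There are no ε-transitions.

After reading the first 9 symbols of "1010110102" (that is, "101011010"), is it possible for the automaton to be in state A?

Start in {S}.
Read '1': {S} → {A, D, E}.
Read '0': {A, D, E} → {S, A, B, D, E}.
Read '1': {S, A, B, D, E} → {S, A, B, C, D, E}.
Read '0': {S, A, B, C, D, E} → {S, A, B, C, D, E}.
Read '1': {S, A, B, C, D, E} → {S, A, B, C, D, E}.
Read '1': {S, A, B, C, D, E} → {S, A, B, C, D, E}.
Read '0': {S, A, B, C, D, E} → {S, A, B, C, D, E}.
Read '1': {S, A, B, C, D, E} → {S, A, B, C, D, E}.
Read '0': {S, A, B, C, D, E} → {S, A, B, C, D, E}.
State A is in {S, A, B, C, D, E}.

Yes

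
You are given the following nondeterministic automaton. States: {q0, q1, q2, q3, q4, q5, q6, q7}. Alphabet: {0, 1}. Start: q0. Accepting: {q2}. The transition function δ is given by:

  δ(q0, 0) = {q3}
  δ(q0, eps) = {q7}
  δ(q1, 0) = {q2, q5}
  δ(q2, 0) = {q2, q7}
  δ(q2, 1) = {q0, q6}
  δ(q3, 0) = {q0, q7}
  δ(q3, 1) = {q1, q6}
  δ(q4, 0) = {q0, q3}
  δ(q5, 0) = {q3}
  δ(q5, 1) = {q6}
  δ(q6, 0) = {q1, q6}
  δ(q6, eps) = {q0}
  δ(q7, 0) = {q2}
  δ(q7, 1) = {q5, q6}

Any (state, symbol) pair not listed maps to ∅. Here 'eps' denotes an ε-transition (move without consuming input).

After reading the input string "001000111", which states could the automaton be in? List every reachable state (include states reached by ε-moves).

{q0, q5, q6, q7}

Start: ε-closure({q0}) = {q0, q7}.
Read '0': {q0, q7} → {q2, q3}.
Read '0': {q2, q3} → {q0, q2, q7}.
Read '1': {q0, q2, q7} → {q0, q5, q6, q7}.
Read '0': {q0, q5, q6, q7} → {q0, q1, q2, q3, q6, q7}.
Read '0': {q0, q1, q2, q3, q6, q7} → {q0, q1, q2, q3, q5, q6, q7}.
Read '0': {q0, q1, q2, q3, q5, q6, q7} → {q0, q1, q2, q3, q5, q6, q7}.
Read '1': {q0, q1, q2, q3, q5, q6, q7} → {q0, q1, q5, q6, q7}.
Read '1': {q0, q1, q5, q6, q7} → {q0, q5, q6, q7}.
Read '1': {q0, q5, q6, q7} → {q0, q5, q6, q7}.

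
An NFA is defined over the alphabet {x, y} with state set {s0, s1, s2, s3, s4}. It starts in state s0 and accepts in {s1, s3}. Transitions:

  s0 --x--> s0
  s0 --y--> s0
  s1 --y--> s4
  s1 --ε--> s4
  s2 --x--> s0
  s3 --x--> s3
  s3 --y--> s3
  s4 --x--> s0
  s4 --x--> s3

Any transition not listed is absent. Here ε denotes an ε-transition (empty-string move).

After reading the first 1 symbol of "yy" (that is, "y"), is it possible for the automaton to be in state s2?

Start in {s0}.
Read 'y': {s0} → {s0}.
State s2 is not in {s0}.

No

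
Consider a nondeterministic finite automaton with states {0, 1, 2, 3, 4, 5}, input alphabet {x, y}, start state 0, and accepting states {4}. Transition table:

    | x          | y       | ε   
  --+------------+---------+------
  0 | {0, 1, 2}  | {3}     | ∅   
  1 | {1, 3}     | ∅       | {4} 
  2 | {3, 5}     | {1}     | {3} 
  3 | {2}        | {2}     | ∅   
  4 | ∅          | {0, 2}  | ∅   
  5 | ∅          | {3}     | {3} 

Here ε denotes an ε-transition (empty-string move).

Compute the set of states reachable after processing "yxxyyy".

Start in {0}.
Read 'y': 0→{3}; now {3}.
Read 'x': 3→{2}; union {2}; ε-closure = {2, 3}.
Read 'x': 2→{3, 5}, 3→{2}; now {2, 3, 5}.
Read 'y': 2→{1}, 3→{2}, 5→{3}; union {1, 2, 3}; ε-closure = {1, 2, 3, 4}.
Read 'y': 1→∅, 2→{1}, 3→{2}, 4→{0, 2}; union {0, 1, 2}; ε-closure = {0, 1, 2, 3, 4}.
Read 'y': 0→{3}, 1→∅, 2→{1}, 3→{2}, 4→{0, 2}; union {0, 1, 2, 3}; ε-closure = {0, 1, 2, 3, 4}.

{0, 1, 2, 3, 4}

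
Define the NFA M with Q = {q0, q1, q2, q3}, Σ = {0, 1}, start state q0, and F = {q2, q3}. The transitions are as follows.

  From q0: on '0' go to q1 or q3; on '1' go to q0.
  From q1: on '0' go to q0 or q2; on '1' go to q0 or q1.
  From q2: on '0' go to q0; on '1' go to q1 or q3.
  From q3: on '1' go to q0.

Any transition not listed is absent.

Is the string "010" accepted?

Yes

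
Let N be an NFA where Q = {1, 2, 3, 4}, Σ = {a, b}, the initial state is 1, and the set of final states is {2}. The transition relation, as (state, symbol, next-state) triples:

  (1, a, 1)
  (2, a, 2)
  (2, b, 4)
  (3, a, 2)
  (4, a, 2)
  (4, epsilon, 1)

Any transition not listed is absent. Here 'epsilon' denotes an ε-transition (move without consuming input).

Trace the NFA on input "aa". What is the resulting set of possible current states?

Start in {1}.
Read 'a': 1→{1}; now {1}.
Read 'a': 1→{1}; now {1}.

{1}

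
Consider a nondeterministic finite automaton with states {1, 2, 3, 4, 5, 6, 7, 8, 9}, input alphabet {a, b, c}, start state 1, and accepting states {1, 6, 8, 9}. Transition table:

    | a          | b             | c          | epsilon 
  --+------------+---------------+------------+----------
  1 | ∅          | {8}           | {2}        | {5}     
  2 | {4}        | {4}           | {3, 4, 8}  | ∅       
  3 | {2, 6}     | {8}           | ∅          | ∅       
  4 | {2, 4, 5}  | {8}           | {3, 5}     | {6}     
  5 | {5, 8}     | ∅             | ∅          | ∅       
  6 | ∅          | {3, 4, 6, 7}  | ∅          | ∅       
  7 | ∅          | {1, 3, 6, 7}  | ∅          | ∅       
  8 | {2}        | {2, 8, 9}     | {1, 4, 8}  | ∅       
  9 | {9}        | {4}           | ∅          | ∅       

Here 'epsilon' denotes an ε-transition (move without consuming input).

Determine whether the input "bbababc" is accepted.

Yes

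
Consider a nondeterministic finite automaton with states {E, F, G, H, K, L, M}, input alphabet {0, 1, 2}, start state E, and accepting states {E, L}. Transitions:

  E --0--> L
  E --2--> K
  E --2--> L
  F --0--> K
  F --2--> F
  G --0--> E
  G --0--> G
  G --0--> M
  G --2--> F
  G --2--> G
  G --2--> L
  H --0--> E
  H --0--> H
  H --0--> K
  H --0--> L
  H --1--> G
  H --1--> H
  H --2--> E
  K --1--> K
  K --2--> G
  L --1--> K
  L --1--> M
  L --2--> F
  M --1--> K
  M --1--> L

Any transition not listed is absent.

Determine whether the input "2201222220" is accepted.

Start in {E}.
Read '2': E→{K, L}; now {K, L}.
Read '2': K→{G}, L→{F}; now {F, G}.
Read '0': F→{K}, G→{E, G, M}; now {E, G, K, M}.
Read '1': E→∅, G→∅, K→{K}, M→{K, L}; now {K, L}.
Read '2': K→{G}, L→{F}; now {F, G}.
Read '2': F→{F}, G→{F, G, L}; now {F, G, L}.
Read '2': F→{F}, G→{F, G, L}, L→{F}; now {F, G, L}.
Read '2': F→{F}, G→{F, G, L}, L→{F}; now {F, G, L}.
Read '2': F→{F}, G→{F, G, L}, L→{F}; now {F, G, L}.
Read '0': F→{K}, G→{E, G, M}, L→∅; now {E, G, K, M}.
The final set {E, G, K, M} contains the accepting state E.

Yes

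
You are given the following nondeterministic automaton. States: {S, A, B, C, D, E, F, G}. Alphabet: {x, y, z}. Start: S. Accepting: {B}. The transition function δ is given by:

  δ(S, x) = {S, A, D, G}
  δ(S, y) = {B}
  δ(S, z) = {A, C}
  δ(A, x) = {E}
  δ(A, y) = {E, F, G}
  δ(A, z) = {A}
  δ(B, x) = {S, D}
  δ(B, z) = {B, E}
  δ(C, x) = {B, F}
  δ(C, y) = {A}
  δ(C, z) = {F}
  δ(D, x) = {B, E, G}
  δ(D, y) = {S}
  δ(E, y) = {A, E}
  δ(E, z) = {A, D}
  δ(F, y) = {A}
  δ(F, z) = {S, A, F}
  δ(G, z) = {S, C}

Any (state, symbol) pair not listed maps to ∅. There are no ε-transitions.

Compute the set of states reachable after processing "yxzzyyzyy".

{A, B, E, F, G}

Start in {S}.
Read 'y': S→{B}; now {B}.
Read 'x': B→{S, D}; now {S, D}.
Read 'z': S→{A, C}, D→∅; now {A, C}.
Read 'z': A→{A}, C→{F}; now {A, F}.
Read 'y': A→{E, F, G}, F→{A}; now {A, E, F, G}.
Read 'y': A→{E, F, G}, E→{A, E}, F→{A}, G→∅; now {A, E, F, G}.
Read 'z': A→{A}, E→{A, D}, F→{S, A, F}, G→{S, C}; now {S, A, C, D, F}.
Read 'y': S→{B}, A→{E, F, G}, C→{A}, D→{S}, F→{A}; now {S, A, B, E, F, G}.
Read 'y': S→{B}, A→{E, F, G}, B→∅, E→{A, E}, F→{A}, G→∅; now {A, B, E, F, G}.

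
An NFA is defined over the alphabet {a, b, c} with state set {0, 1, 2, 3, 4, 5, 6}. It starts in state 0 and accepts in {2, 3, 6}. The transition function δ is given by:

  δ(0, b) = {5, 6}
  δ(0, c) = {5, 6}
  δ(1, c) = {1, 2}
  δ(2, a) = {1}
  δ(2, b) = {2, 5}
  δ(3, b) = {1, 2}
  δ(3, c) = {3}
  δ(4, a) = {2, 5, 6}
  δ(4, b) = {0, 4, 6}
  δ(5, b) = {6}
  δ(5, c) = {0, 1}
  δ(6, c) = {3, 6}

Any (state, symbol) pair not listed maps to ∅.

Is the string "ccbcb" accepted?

Yes

Start in {0}.
Read 'c': 0→{5, 6}; now {5, 6}.
Read 'c': 5→{0, 1}, 6→{3, 6}; now {0, 1, 3, 6}.
Read 'b': 0→{5, 6}, 1→∅, 3→{1, 2}, 6→∅; now {1, 2, 5, 6}.
Read 'c': 1→{1, 2}, 2→∅, 5→{0, 1}, 6→{3, 6}; now {0, 1, 2, 3, 6}.
Read 'b': 0→{5, 6}, 1→∅, 2→{2, 5}, 3→{1, 2}, 6→∅; now {1, 2, 5, 6}.
The final set {1, 2, 5, 6} contains the accepting states 2, 6.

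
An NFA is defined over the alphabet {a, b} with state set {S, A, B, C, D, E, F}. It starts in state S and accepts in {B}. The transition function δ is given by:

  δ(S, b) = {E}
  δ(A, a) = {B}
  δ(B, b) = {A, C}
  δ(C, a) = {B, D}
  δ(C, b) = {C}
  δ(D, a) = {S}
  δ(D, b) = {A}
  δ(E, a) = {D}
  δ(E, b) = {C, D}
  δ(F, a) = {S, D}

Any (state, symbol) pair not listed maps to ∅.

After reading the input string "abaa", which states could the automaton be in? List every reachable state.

∅

Start in {S}.
Read 'a': {S} → ∅.
The set is empty and remains empty for the remaining 3 symbols.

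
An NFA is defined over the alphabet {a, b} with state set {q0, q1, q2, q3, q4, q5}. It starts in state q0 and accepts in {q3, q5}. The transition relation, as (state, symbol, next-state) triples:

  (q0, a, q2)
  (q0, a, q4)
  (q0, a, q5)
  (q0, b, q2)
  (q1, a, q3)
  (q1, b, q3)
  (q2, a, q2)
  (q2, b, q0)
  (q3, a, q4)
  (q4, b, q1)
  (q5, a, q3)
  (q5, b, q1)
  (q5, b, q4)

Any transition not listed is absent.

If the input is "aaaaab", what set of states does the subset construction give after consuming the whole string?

Start in {q0}.
Read 'a': {q0} → {q2, q4, q5}.
Read 'a': {q2, q4, q5} → {q2, q3}.
Read 'a': {q2, q3} → {q2, q4}.
Read 'a': {q2, q4} → {q2}.
Read 'a': {q2} → {q2}.
Read 'b': {q2} → {q0}.

{q0}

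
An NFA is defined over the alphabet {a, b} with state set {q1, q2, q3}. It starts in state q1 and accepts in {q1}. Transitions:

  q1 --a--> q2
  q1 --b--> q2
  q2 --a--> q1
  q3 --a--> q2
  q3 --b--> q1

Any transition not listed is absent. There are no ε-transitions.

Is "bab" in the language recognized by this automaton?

No

Start in {q1}.
Read 'b': {q1} → {q2}.
Read 'a': {q2} → {q1}.
Read 'b': {q1} → {q2}.
The final set {q2} contains no accepting state.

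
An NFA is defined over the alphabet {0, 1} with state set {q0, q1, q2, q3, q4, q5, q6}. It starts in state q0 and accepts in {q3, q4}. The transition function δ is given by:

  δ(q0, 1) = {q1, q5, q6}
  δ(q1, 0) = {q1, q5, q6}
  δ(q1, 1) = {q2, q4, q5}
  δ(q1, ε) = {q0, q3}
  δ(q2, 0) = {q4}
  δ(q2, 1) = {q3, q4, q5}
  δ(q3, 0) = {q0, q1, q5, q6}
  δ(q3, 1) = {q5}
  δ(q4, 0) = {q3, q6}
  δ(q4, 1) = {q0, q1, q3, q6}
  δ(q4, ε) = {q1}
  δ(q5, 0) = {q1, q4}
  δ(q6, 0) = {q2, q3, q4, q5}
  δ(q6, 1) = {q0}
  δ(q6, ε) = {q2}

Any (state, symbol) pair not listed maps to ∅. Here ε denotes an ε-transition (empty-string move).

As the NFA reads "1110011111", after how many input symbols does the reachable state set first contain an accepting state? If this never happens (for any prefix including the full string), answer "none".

Start in {q0}.
Read '1': q0→{q1, q5, q6}; union {q1, q5, q6}; ε-closure = {q0, q1, q2, q3, q5, q6}.
None of the earlier sets intersect F, but {q0, q1, q2, q3, q5, q6} does.

1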